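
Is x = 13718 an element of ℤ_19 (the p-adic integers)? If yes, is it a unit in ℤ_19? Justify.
x ∈ ℤ_19 but not a unit; v_19(x) = 3 > 0

ℤ_19 = {x ∈ ℚ_19 : v_19(x) ≥ 0} and ℤ_19^× = {x ∈ ℤ_19 : v_19(x) = 0}. Here v_19(13718) = v_19(num) − v_19(den) = 3; compare against these criteria.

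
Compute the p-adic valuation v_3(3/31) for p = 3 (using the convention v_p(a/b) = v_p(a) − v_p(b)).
v_3(3/31) = 1

Factor powers of 3 from the numerator and denominator of the reduced fraction: 3 = 3^1 · 1 and 31 = 3^0 · 31. Apply v_p(a/b) = v_p(a) − v_p(b): v_3(3/31) = 1 − 0 = 1.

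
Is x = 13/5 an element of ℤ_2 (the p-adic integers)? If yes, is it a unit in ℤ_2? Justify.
x ∈ ℤ_2^× (unit); v_2(x) = 0

ℤ_2 = {x ∈ ℚ_2 : v_2(x) ≥ 0} and ℤ_2^× = {x ∈ ℤ_2 : v_2(x) = 0}. Here v_2(13/5) = v_2(num) − v_2(den) = 0; compare against these criteria.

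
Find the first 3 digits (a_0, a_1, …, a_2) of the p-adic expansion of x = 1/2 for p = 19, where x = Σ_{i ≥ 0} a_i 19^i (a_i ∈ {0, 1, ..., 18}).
(a_0, …, a_2) = (10, 9, 9)

v_19(1/2) = 0 (numerator and denominator both coprime to 19), so x ∈ ℤ_19^×. Compute digits iteratively via a_i = x_i mod 19, x_{i+1} = (x_i − a_i)/19, with x_0 = x:
  x_0 = 1/2;  a_0 = 10;  x_1 = (x_0 − 10)/19 = -1/2
  x_1 = -1/2;  a_1 = 9;  x_2 = (x_1 − 9)/19 = -1/2
  x_2 = -1/2;  a_2 = 9;  x_3 = (x_2 − 9)/19 = -1/2
Digits: (10, 9, 9).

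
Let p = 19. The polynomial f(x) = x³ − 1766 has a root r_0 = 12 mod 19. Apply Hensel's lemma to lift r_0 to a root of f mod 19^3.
r_2 = 4914 (mod 6859)

Hensel: r_{i+1} = r_i − f(r_i)/f′(r_i) mod 19^{i+2}, where f′(x) = 3x². Iterate:
  r_0 = 12 (mod 19)
  r_1 = 221 (mod 361)
  r_2 = 4914 (mod 6859)
Final: r = 4914 with f(r) ≡ 0 mod 19^3.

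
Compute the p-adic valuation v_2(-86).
v_2(-86) = 1

v_2(n) is the largest exponent k such that 2^k divides n. Factor out: -86 = -2^1 · 43. (Sign doesn't affect v_p.) So v_2(-86) = 1.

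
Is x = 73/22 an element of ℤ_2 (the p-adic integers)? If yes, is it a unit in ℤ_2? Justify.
x ∉ ℤ_2 (v_2(x) = -1 < 0)

ℤ_2 = {x ∈ ℚ_2 : v_2(x) ≥ 0} and ℤ_2^× = {x ∈ ℤ_2 : v_2(x) = 0}. Here v_2(73/22) = v_2(num) − v_2(den) = -1; compare against these criteria.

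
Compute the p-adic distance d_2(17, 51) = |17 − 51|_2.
d_2(17, 51) = 1/2

Step 1 — x − y = 17 − 51 = -34. Step 2 — v_2(-34) = 1 (factor: -34 = −(2^1 · 17); the sign does not affect v_p). Step 3 — |x − y|_2 = 2^{-1} = 1/2.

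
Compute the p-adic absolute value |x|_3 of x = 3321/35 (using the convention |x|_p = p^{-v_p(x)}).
|3321/35|_3 = 1/81

Step 1 — compute v_3(x) by factoring powers of 3 out of the numerator and denominator: v_3(3321/35) = 4. Step 2 — apply |x|_p = p^{-v_p(x)} = 3^{-4} = 1/81.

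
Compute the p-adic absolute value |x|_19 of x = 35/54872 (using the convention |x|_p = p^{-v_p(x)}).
|35/54872|_19 = 6859

Step 1 — compute v_19(x) by factoring powers of 19 out of the numerator and denominator: v_19(35/54872) = -3. Step 2 — apply |x|_p = p^{-v_p(x)} = 19^{3} = 6859.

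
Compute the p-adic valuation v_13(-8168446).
v_13(-8168446) = 5

v_13(n) is the largest exponent k such that 13^k divides n. Factor out: -8168446 = -13^5 · 22. (Sign doesn't affect v_p.) So v_13(-8168446) = 5.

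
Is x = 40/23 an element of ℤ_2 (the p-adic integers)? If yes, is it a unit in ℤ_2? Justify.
x ∈ ℤ_2 but not a unit; v_2(x) = 3 > 0

ℤ_2 = {x ∈ ℚ_2 : v_2(x) ≥ 0} and ℤ_2^× = {x ∈ ℤ_2 : v_2(x) = 0}. Here v_2(40/23) = v_2(num) − v_2(den) = 3; compare against these criteria.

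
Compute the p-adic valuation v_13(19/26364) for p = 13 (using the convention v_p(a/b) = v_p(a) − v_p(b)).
v_13(19/26364) = -3

Factor powers of 13 from the numerator and denominator of the reduced fraction: 19 = 13^0 · 19 and 26364 = 13^3 · 12. Apply v_p(a/b) = v_p(a) − v_p(b): v_13(19/26364) = 0 − 3 = -3.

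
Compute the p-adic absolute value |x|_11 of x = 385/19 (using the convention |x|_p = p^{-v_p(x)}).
|385/19|_11 = 1/11

Step 1 — compute v_11(x) by factoring powers of 11 out of the numerator and denominator: v_11(385/19) = 1. Step 2 — apply |x|_p = p^{-v_p(x)} = 11^{-1} = 1/11.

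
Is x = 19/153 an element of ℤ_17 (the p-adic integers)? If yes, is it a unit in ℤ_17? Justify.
x ∉ ℤ_17 (v_17(x) = -1 < 0)

ℤ_17 = {x ∈ ℚ_17 : v_17(x) ≥ 0} and ℤ_17^× = {x ∈ ℤ_17 : v_17(x) = 0}. Here v_17(19/153) = v_17(num) − v_17(den) = -1; compare against these criteria.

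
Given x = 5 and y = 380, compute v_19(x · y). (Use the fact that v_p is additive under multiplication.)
v_19(1900) = 1

v_p(x) = 0 (factor: 5 = 19^0 · 5); v_p(y) = 1 (factor: 380 = 19^1 · 20). Additivity: v_p(xy) = v_p(x) + v_p(y) = 0 + 1 = 1. (Direct check: xy = 1900 = 19^1 · (100).)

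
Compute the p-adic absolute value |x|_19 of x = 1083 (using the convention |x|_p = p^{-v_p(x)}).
|1083|_19 = 1/361

Step 1 — compute v_19(x) by factoring powers of 19 out of the numerator and denominator: v_19(1083) = 2. Step 2 — apply |x|_p = p^{-v_p(x)} = 19^{-2} = 1/361.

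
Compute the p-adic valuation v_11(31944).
v_11(31944) = 3

v_11(n) is the largest exponent k such that 11^k divides n. Factor out: 31944 = 11^3 · 24. (Sign doesn't affect v_p.) So v_11(31944) = 3.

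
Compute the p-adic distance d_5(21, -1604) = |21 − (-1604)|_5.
d_5(21, -1604) = 1/125

Step 1 — x − y = 21 − (-1604) = 1625. Step 2 — v_5(1625) = 3 (factor: 1625 = (5^3 · 13); the sign does not affect v_p). Step 3 — |x − y|_5 = 5^{-3} = 1/125.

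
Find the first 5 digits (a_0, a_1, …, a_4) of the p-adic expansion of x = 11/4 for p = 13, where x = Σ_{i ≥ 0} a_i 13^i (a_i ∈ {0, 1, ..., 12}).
(a_0, …, a_4) = (6, 3, 3, 3, 3)

v_13(11/4) = 0 (numerator and denominator both coprime to 13), so x ∈ ℤ_13^×. Compute digits iteratively via a_i = x_i mod 13, x_{i+1} = (x_i − a_i)/13, with x_0 = x:
  x_0 = 11/4;  a_0 = 6;  x_1 = (x_0 − 6)/13 = -1/4
  x_1 = -1/4;  a_1 = 3;  x_2 = (x_1 − 3)/13 = -1/4
  x_2 = -1/4;  a_2 = 3;  x_3 = (x_2 − 3)/13 = -1/4
  x_3 = -1/4;  a_3 = 3;  x_4 = (x_3 − 3)/13 = -1/4
  x_4 = -1/4;  a_4 = 3;  x_5 = (x_4 − 3)/13 = -1/4
Digits: (6, 3, 3, 3, 3).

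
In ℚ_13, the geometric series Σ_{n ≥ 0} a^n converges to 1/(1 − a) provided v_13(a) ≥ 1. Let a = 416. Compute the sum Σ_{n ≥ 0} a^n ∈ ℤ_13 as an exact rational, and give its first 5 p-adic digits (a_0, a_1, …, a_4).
Σ a^n = 1/(1 − a) = -1/415;  first 5 digits = (1, 6, 12, 8, 0)

v_13(a) = 1 ≥ 1, so the series converges in ℤ_13 to 1/(1 − a) = 1/(1 − 416) = -1/415. Expand this rational in ℤ_13: compute digits iteratively via d_i = x_i mod 13, x_{i+1} = (x_i − d_i)/13. The first 5 digits are (1, 6, 12, 8, 0).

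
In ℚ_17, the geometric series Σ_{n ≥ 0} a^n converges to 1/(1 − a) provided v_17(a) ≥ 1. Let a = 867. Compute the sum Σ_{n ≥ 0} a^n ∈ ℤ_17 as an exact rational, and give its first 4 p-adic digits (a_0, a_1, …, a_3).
Σ a^n = 1/(1 − a) = -1/866;  first 4 digits = (1, 0, 3, 0)

v_17(a) = 2 ≥ 1, so the series converges in ℤ_17 to 1/(1 − a) = 1/(1 − 867) = -1/866. Expand this rational in ℤ_17: compute digits iteratively via d_i = x_i mod 17, x_{i+1} = (x_i − d_i)/17. The first 4 digits are (1, 0, 3, 0).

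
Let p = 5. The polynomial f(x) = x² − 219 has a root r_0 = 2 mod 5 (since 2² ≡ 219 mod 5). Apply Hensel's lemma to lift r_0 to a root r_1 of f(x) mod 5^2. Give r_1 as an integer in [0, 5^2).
r_1 = 12 (mod 25)

Hensel's recurrence: r_{i+1} = r_i − f(r_i)·(f′(r_i))^{-1} mod 5^{i+2}, with f′(x) = 2x. Iterate:
  r_0 = 2 (mod 5)
  r_1 = 12 (mod 25)
Final: r_1 = 12, and one checks f(r_1) ≡ 0 mod 5^2.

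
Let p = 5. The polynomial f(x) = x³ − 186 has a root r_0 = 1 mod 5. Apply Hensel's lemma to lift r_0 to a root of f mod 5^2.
r_1 = 21 (mod 25)

Hensel: r_{i+1} = r_i − f(r_i)/f′(r_i) mod 5^{i+2}, where f′(x) = 3x². Iterate:
  r_0 = 1 (mod 5)
  r_1 = 21 (mod 25)
Final: r = 21 with f(r) ≡ 0 mod 5^2.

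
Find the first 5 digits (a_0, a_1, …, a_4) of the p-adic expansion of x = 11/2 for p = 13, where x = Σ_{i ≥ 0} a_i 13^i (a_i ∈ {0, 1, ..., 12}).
(a_0, …, a_4) = (12, 6, 6, 6, 6)

v_13(11/2) = 0 (numerator and denominator both coprime to 13), so x ∈ ℤ_13^×. Compute digits iteratively via a_i = x_i mod 13, x_{i+1} = (x_i − a_i)/13, with x_0 = x:
  x_0 = 11/2;  a_0 = 12;  x_1 = (x_0 − 12)/13 = -1/2
  x_1 = -1/2;  a_1 = 6;  x_2 = (x_1 − 6)/13 = -1/2
  x_2 = -1/2;  a_2 = 6;  x_3 = (x_2 − 6)/13 = -1/2
  x_3 = -1/2;  a_3 = 6;  x_4 = (x_3 − 6)/13 = -1/2
  x_4 = -1/2;  a_4 = 6;  x_5 = (x_4 − 6)/13 = -1/2
Digits: (12, 6, 6, 6, 6).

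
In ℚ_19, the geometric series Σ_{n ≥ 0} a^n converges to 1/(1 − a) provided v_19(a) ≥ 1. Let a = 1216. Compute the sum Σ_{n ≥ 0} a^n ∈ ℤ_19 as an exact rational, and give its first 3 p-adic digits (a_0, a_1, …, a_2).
Σ a^n = 1/(1 − a) = -1/1215;  first 3 digits = (1, 7, 14)

v_19(a) = 1 ≥ 1, so the series converges in ℤ_19 to 1/(1 − a) = 1/(1 − 1216) = -1/1215. Expand this rational in ℤ_19: compute digits iteratively via d_i = x_i mod 19, x_{i+1} = (x_i − d_i)/19. The first 3 digits are (1, 7, 14).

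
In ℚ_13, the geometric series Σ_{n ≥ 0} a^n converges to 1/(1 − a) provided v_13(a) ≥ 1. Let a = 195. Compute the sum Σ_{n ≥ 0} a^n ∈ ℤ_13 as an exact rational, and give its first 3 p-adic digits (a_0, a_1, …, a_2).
Σ a^n = 1/(1 − a) = -1/194;  first 3 digits = (1, 2, 5)

v_13(a) = 1 ≥ 1, so the series converges in ℤ_13 to 1/(1 − a) = 1/(1 − 195) = -1/194. Expand this rational in ℤ_13: compute digits iteratively via d_i = x_i mod 13, x_{i+1} = (x_i − d_i)/13. The first 3 digits are (1, 2, 5).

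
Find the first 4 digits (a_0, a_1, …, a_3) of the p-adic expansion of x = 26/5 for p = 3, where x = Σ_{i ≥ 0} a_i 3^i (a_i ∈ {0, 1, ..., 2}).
(a_0, …, a_3) = (1, 2, 1, 2)

v_3(26/5) = 0 (numerator and denominator both coprime to 3), so x ∈ ℤ_3^×. Compute digits iteratively via a_i = x_i mod 3, x_{i+1} = (x_i − a_i)/3, with x_0 = x:
  x_0 = 26/5;  a_0 = 1;  x_1 = (x_0 − 1)/3 = 7/5
  x_1 = 7/5;  a_1 = 2;  x_2 = (x_1 − 2)/3 = -1/5
  x_2 = -1/5;  a_2 = 1;  x_3 = (x_2 − 1)/3 = -2/5
  x_3 = -2/5;  a_3 = 2;  x_4 = (x_3 − 2)/3 = -4/5
Digits: (1, 2, 1, 2).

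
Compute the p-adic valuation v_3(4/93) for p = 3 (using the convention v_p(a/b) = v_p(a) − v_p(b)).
v_3(4/93) = -1

Factor powers of 3 from the numerator and denominator of the reduced fraction: 4 = 3^0 · 4 and 93 = 3^1 · 31. Apply v_p(a/b) = v_p(a) − v_p(b): v_3(4/93) = 0 − 1 = -1.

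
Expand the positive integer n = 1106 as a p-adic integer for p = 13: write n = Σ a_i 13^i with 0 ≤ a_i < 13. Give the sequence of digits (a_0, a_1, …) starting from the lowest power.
(a_0, a_1, …) = (1, 7, 6)

Repeated division by 13 gives the digits low-to-high: 1106 = 1 + 7·13^1 + 6·13^2. Digit sequence: (1, 7, 6).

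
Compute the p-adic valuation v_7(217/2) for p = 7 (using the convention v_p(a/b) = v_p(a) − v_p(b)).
v_7(217/2) = 1

Factor powers of 7 from the numerator and denominator of the reduced fraction: 217 = 7^1 · 31 and 2 = 7^0 · 2. Apply v_p(a/b) = v_p(a) − v_p(b): v_7(217/2) = 1 − 0 = 1.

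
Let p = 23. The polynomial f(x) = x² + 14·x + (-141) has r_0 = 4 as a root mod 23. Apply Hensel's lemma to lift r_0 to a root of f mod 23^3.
r_2 = 3109 (mod 12167)

Hensel: r_{i+1} = r_i − f(r_i)·(f′(r_i))^{-1} mod 23^{i+2}, f′(x) = 2x + 14. Iterate:
  r_0 = 4 (mod 23)
  r_1 = 464 (mod 529)
  r_2 = 3109 (mod 12167)
Final: r = 3109 satisfies f(r) ≡ 0 mod 23^3.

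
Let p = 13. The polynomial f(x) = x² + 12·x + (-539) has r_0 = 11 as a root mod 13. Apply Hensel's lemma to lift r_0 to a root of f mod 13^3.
r_2 = 1779 (mod 2197)

Hensel: r_{i+1} = r_i − f(r_i)·(f′(r_i))^{-1} mod 13^{i+2}, f′(x) = 2x + 12. Iterate:
  r_0 = 11 (mod 13)
  r_1 = 89 (mod 169)
  r_2 = 1779 (mod 2197)
Final: r = 1779 satisfies f(r) ≡ 0 mod 13^3.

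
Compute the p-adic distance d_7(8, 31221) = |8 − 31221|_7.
d_7(8, 31221) = 1/2401

Step 1 — x − y = 8 − 31221 = -31213. Step 2 — v_7(-31213) = 4 (factor: -31213 = −(7^4 · 13); the sign does not affect v_p). Step 3 — |x − y|_7 = 7^{-4} = 1/2401.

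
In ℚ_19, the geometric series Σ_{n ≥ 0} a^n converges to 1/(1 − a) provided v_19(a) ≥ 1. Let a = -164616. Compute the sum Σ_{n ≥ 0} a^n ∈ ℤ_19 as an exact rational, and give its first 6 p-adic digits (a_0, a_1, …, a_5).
Σ a^n = 1/(1 − a) = 1/164617;  first 6 digits = (1, 0, 0, 14, 17, 18)

v_19(a) = 3 ≥ 1, so the series converges in ℤ_19 to 1/(1 − a) = 1/(1 − (-164616)) = 1/164617. Expand this rational in ℤ_19: compute digits iteratively via d_i = x_i mod 19, x_{i+1} = (x_i − d_i)/19. The first 6 digits are (1, 0, 0, 14, 17, 18).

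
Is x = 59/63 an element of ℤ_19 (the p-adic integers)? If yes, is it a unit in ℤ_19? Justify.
x ∈ ℤ_19^× (unit); v_19(x) = 0

ℤ_19 = {x ∈ ℚ_19 : v_19(x) ≥ 0} and ℤ_19^× = {x ∈ ℤ_19 : v_19(x) = 0}. Here v_19(59/63) = v_19(num) − v_19(den) = 0; compare against these criteria.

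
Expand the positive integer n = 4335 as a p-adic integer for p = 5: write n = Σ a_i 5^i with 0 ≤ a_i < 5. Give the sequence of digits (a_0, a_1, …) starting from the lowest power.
(a_0, a_1, …) = (0, 2, 3, 4, 1, 1)

Repeated division by 5 gives the digits low-to-high: 4335 = 2·5^1 + 3·5^2 + 4·5^3 + 1·5^4 + 1·5^5. Digit sequence: (0, 2, 3, 4, 1, 1).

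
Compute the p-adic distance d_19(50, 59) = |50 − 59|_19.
d_19(50, 59) = 1

Step 1 — x − y = 50 − 59 = -9. Step 2 — v_19(-9) = 0 (factor: -9 = −(19^0 · 9); the sign does not affect v_p). Step 3 — |x − y|_19 = 19^{0} = 1.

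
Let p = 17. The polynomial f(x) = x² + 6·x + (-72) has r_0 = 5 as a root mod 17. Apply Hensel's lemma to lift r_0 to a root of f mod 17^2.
r_1 = 277 (mod 289)

Hensel: r_{i+1} = r_i − f(r_i)·(f′(r_i))^{-1} mod 17^{i+2}, f′(x) = 2x + 6. Iterate:
  r_0 = 5 (mod 17)
  r_1 = 277 (mod 289)
Final: r = 277 satisfies f(r) ≡ 0 mod 17^2.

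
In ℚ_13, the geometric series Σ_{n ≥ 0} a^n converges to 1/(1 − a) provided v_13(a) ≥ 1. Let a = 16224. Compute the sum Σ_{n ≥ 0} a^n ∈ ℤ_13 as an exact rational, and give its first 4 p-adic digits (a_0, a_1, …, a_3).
Σ a^n = 1/(1 − a) = -1/16223;  first 4 digits = (1, 0, 5, 7)

v_13(a) = 2 ≥ 1, so the series converges in ℤ_13 to 1/(1 − a) = 1/(1 − 16224) = -1/16223. Expand this rational in ℤ_13: compute digits iteratively via d_i = x_i mod 13, x_{i+1} = (x_i − d_i)/13. The first 4 digits are (1, 0, 5, 7).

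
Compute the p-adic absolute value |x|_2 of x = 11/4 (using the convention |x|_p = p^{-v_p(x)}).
|11/4|_2 = 4

Step 1 — compute v_2(x) by factoring powers of 2 out of the numerator and denominator: v_2(11/4) = -2. Step 2 — apply |x|_p = p^{-v_p(x)} = 2^{2} = 4.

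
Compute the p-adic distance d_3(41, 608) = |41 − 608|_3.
d_3(41, 608) = 1/81

Step 1 — x − y = 41 − 608 = -567. Step 2 — v_3(-567) = 4 (factor: -567 = −(3^4 · 7); the sign does not affect v_p). Step 3 — |x − y|_3 = 3^{-4} = 1/81.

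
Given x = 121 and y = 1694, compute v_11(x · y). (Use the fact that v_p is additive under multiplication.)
v_11(204974) = 4

v_p(x) = 2 (factor: 121 = 11^2 · 1); v_p(y) = 2 (factor: 1694 = 11^2 · 14). Additivity: v_p(xy) = v_p(x) + v_p(y) = 2 + 2 = 4. (Direct check: xy = 204974 = 11^4 · (14).)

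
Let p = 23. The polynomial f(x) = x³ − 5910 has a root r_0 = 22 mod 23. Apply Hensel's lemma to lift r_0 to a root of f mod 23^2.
r_1 = 206 (mod 529)

Hensel: r_{i+1} = r_i − f(r_i)/f′(r_i) mod 23^{i+2}, where f′(x) = 3x². Iterate:
  r_0 = 22 (mod 23)
  r_1 = 206 (mod 529)
Final: r = 206 with f(r) ≡ 0 mod 23^2.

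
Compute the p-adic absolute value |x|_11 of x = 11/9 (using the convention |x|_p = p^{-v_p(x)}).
|11/9|_11 = 1/11

Step 1 — compute v_11(x) by factoring powers of 11 out of the numerator and denominator: v_11(11/9) = 1. Step 2 — apply |x|_p = p^{-v_p(x)} = 11^{-1} = 1/11.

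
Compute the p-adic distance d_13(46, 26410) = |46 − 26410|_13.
d_13(46, 26410) = 1/2197

Step 1 — x − y = 46 − 26410 = -26364. Step 2 — v_13(-26364) = 3 (factor: -26364 = −(13^3 · 12); the sign does not affect v_p). Step 3 — |x − y|_13 = 13^{-3} = 1/2197.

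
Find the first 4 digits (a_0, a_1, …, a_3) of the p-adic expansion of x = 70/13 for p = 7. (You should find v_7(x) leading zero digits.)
(a_0, …, a_3) = (0, 4, 6, 5)

v_7(70/13) = 1, so a_0 = ... = a_0 = 0. Factor out: x = 7^1 · u with u = 10/13 a unit in ℤ_7. Expand u iteratively via a_{v+i} = u_i mod 7, u_{i+1} = (u_i − a_{v+i})/7:
  u_0 = 10/13;  a_1 = 4;  u_1 = (u_0 − 4)/7 = -6/13
  u_1 = -6/13;  a_2 = 6;  u_2 = (u_1 − 6)/7 = -12/13
  u_2 = -12/13;  a_3 = 5;  u_3 = (u_2 − 5)/7 = -11/13
Digits: (0, 4, 6, 5).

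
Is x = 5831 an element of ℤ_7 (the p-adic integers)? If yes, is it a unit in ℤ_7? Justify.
x ∈ ℤ_7 but not a unit; v_7(x) = 3 > 0

ℤ_7 = {x ∈ ℚ_7 : v_7(x) ≥ 0} and ℤ_7^× = {x ∈ ℤ_7 : v_7(x) = 0}. Here v_7(5831) = v_7(num) − v_7(den) = 3; compare against these criteria.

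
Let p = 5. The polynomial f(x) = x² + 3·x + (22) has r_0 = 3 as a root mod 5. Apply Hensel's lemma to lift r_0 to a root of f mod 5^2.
r_1 = 18 (mod 25)

Hensel: r_{i+1} = r_i − f(r_i)·(f′(r_i))^{-1} mod 5^{i+2}, f′(x) = 2x + 3. Iterate:
  r_0 = 3 (mod 5)
  r_1 = 18 (mod 25)
Final: r = 18 satisfies f(r) ≡ 0 mod 5^2.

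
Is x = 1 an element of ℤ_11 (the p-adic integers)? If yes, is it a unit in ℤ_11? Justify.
x ∈ ℤ_11^× (unit); v_11(x) = 0

ℤ_11 = {x ∈ ℚ_11 : v_11(x) ≥ 0} and ℤ_11^× = {x ∈ ℤ_11 : v_11(x) = 0}. Here v_11(1) = v_11(num) − v_11(den) = 0; compare against these criteria.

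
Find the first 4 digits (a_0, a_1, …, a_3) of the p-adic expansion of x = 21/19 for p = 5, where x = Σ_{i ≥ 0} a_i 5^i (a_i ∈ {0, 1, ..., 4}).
(a_0, …, a_3) = (4, 1, 1, 0)

v_5(21/19) = 0 (numerator and denominator both coprime to 5), so x ∈ ℤ_5^×. Compute digits iteratively via a_i = x_i mod 5, x_{i+1} = (x_i − a_i)/5, with x_0 = x:
  x_0 = 21/19;  a_0 = 4;  x_1 = (x_0 − 4)/5 = -11/19
  x_1 = -11/19;  a_1 = 1;  x_2 = (x_1 − 1)/5 = -6/19
  x_2 = -6/19;  a_2 = 1;  x_3 = (x_2 − 1)/5 = -5/19
  x_3 = -5/19;  a_3 = 0;  x_4 = (x_3 − 0)/5 = -1/19
Digits: (4, 1, 1, 0).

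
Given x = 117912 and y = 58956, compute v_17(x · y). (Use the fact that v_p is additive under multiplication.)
v_17(6951619872) = 6

v_p(x) = 3 (factor: 117912 = 17^3 · 24); v_p(y) = 3 (factor: 58956 = 17^3 · 12). Additivity: v_p(xy) = v_p(x) + v_p(y) = 3 + 3 = 6. (Direct check: xy = 6951619872 = 17^6 · (288).)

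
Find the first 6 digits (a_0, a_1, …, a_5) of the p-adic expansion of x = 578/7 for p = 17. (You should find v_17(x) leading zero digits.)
(a_0, …, a_5) = (0, 0, 10, 14, 4, 7)

v_17(578/7) = 2, so a_0 = ... = a_1 = 0. Factor out: x = 17^2 · u with u = 2/7 a unit in ℤ_17. Expand u iteratively via a_{v+i} = u_i mod 17, u_{i+1} = (u_i − a_{v+i})/17:
  u_0 = 2/7;  a_2 = 10;  u_1 = (u_0 − 10)/17 = -4/7
  u_1 = -4/7;  a_3 = 14;  u_2 = (u_1 − 14)/17 = -6/7
  u_2 = -6/7;  a_4 = 4;  u_3 = (u_2 − 4)/17 = -2/7
  u_3 = -2/7;  a_5 = 7;  u_4 = (u_3 − 7)/17 = -3/7
Digits: (0, 0, 10, 14, 4, 7).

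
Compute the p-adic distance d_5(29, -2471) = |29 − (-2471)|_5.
d_5(29, -2471) = 1/625

Step 1 — x − y = 29 − (-2471) = 2500. Step 2 — v_5(2500) = 4 (factor: 2500 = (5^4 · 4); the sign does not affect v_p). Step 3 — |x − y|_5 = 5^{-4} = 1/625.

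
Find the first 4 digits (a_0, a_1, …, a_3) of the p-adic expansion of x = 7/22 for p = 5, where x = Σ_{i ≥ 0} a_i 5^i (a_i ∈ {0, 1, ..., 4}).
(a_0, …, a_3) = (1, 1, 0, 2)

v_5(7/22) = 0 (numerator and denominator both coprime to 5), so x ∈ ℤ_5^×. Compute digits iteratively via a_i = x_i mod 5, x_{i+1} = (x_i − a_i)/5, with x_0 = x:
  x_0 = 7/22;  a_0 = 1;  x_1 = (x_0 − 1)/5 = -3/22
  x_1 = -3/22;  a_1 = 1;  x_2 = (x_1 − 1)/5 = -5/22
  x_2 = -5/22;  a_2 = 0;  x_3 = (x_2 − 0)/5 = -1/22
  x_3 = -1/22;  a_3 = 2;  x_4 = (x_3 − 2)/5 = -9/22
Digits: (1, 1, 0, 2).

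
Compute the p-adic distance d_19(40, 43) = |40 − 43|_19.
d_19(40, 43) = 1

Step 1 — x − y = 40 − 43 = -3. Step 2 — v_19(-3) = 0 (factor: -3 = −(19^0 · 3); the sign does not affect v_p). Step 3 — |x − y|_19 = 19^{0} = 1.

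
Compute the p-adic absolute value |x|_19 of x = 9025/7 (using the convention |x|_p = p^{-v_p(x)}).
|9025/7|_19 = 1/361

Step 1 — compute v_19(x) by factoring powers of 19 out of the numerator and denominator: v_19(9025/7) = 2. Step 2 — apply |x|_p = p^{-v_p(x)} = 19^{-2} = 1/361.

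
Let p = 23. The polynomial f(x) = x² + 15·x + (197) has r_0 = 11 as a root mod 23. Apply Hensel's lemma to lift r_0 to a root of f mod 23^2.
r_1 = 241 (mod 529)

Hensel: r_{i+1} = r_i − f(r_i)·(f′(r_i))^{-1} mod 23^{i+2}, f′(x) = 2x + 15. Iterate:
  r_0 = 11 (mod 23)
  r_1 = 241 (mod 529)
Final: r = 241 satisfies f(r) ≡ 0 mod 23^2.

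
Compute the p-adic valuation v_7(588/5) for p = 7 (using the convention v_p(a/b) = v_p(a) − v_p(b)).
v_7(588/5) = 2

Factor powers of 7 from the numerator and denominator of the reduced fraction: 588 = 7^2 · 12 and 5 = 7^0 · 5. Apply v_p(a/b) = v_p(a) − v_p(b): v_7(588/5) = 2 − 0 = 2.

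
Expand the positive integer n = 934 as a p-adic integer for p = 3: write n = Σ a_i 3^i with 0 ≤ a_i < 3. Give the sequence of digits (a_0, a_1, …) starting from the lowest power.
(a_0, a_1, …) = (1, 2, 1, 1, 2, 0, 1)

Repeated division by 3 gives the digits low-to-high: 934 = 1 + 2·3^1 + 1·3^2 + 1·3^3 + 2·3^4 + 1·3^6. Digit sequence: (1, 2, 1, 1, 2, 0, 1).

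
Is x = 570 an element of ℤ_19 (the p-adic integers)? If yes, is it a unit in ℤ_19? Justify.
x ∈ ℤ_19 but not a unit; v_19(x) = 1 > 0

ℤ_19 = {x ∈ ℚ_19 : v_19(x) ≥ 0} and ℤ_19^× = {x ∈ ℤ_19 : v_19(x) = 0}. Here v_19(570) = v_19(num) − v_19(den) = 1; compare against these criteria.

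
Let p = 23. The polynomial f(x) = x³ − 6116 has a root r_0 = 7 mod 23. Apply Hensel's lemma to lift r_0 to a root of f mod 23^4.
r_3 = 122436 (mod 279841)

Hensel: r_{i+1} = r_i − f(r_i)/f′(r_i) mod 23^{i+2}, where f′(x) = 3x². Iterate:
  r_0 = 7 (mod 23)
  r_1 = 237 (mod 529)
  r_2 = 766 (mod 12167)
  r_3 = 122436 (mod 279841)
Final: r = 122436 with f(r) ≡ 0 mod 23^4.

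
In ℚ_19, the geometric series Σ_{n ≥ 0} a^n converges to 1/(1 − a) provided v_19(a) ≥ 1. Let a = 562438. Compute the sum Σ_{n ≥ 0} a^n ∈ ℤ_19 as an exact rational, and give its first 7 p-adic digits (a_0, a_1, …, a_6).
Σ a^n = 1/(1 − a) = -1/562437;  first 7 digits = (1, 0, 0, 6, 4, 0, 17)

v_19(a) = 3 ≥ 1, so the series converges in ℤ_19 to 1/(1 − a) = 1/(1 − 562438) = -1/562437. Expand this rational in ℤ_19: compute digits iteratively via d_i = x_i mod 19, x_{i+1} = (x_i − d_i)/19. The first 7 digits are (1, 0, 0, 6, 4, 0, 17).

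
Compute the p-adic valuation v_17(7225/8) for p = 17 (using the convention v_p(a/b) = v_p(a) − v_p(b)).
v_17(7225/8) = 2

Factor powers of 17 from the numerator and denominator of the reduced fraction: 7225 = 17^2 · 25 and 8 = 17^0 · 8. Apply v_p(a/b) = v_p(a) − v_p(b): v_17(7225/8) = 2 − 0 = 2.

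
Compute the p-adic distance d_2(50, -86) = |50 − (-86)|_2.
d_2(50, -86) = 1/8

Step 1 — x − y = 50 − (-86) = 136. Step 2 — v_2(136) = 3 (factor: 136 = (2^3 · 17); the sign does not affect v_p). Step 3 — |x − y|_2 = 2^{-3} = 1/8.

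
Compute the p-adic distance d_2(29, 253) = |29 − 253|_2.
d_2(29, 253) = 1/32

Step 1 — x − y = 29 − 253 = -224. Step 2 — v_2(-224) = 5 (factor: -224 = −(2^5 · 7); the sign does not affect v_p). Step 3 — |x − y|_2 = 2^{-5} = 1/32.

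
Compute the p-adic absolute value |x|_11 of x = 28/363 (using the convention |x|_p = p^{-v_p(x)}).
|28/363|_11 = 121

Step 1 — compute v_11(x) by factoring powers of 11 out of the numerator and denominator: v_11(28/363) = -2. Step 2 — apply |x|_p = p^{-v_p(x)} = 11^{2} = 121.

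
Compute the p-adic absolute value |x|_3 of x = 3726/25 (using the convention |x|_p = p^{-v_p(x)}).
|3726/25|_3 = 1/81

Step 1 — compute v_3(x) by factoring powers of 3 out of the numerator and denominator: v_3(3726/25) = 4. Step 2 — apply |x|_p = p^{-v_p(x)} = 3^{-4} = 1/81.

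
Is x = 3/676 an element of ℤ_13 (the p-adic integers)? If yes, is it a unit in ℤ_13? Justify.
x ∉ ℤ_13 (v_13(x) = -2 < 0)

ℤ_13 = {x ∈ ℚ_13 : v_13(x) ≥ 0} and ℤ_13^× = {x ∈ ℤ_13 : v_13(x) = 0}. Here v_13(3/676) = v_13(num) − v_13(den) = -2; compare against these criteria.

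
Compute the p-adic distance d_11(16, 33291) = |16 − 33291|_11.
d_11(16, 33291) = 1/1331

Step 1 — x − y = 16 − 33291 = -33275. Step 2 — v_11(-33275) = 3 (factor: -33275 = −(11^3 · 25); the sign does not affect v_p). Step 3 — |x − y|_11 = 11^{-3} = 1/1331.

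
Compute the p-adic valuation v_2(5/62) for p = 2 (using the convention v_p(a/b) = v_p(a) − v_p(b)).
v_2(5/62) = -1

Factor powers of 2 from the numerator and denominator of the reduced fraction: 5 = 2^0 · 5 and 62 = 2^1 · 31. Apply v_p(a/b) = v_p(a) − v_p(b): v_2(5/62) = 0 − 1 = -1.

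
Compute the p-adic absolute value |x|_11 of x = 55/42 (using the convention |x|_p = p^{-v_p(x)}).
|55/42|_11 = 1/11

Step 1 — compute v_11(x) by factoring powers of 11 out of the numerator and denominator: v_11(55/42) = 1. Step 2 — apply |x|_p = p^{-v_p(x)} = 11^{-1} = 1/11.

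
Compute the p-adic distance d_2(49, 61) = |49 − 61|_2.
d_2(49, 61) = 1/4

Step 1 — x − y = 49 − 61 = -12. Step 2 — v_2(-12) = 2 (factor: -12 = −(2^2 · 3); the sign does not affect v_p). Step 3 — |x − y|_2 = 2^{-2} = 1/4.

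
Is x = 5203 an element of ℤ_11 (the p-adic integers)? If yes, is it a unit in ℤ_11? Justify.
x ∈ ℤ_11 but not a unit; v_11(x) = 2 > 0

ℤ_11 = {x ∈ ℚ_11 : v_11(x) ≥ 0} and ℤ_11^× = {x ∈ ℤ_11 : v_11(x) = 0}. Here v_11(5203) = v_11(num) − v_11(den) = 2; compare against these criteria.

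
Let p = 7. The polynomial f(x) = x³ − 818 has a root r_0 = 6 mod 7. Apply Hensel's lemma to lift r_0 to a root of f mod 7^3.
r_2 = 27 (mod 343)

Hensel: r_{i+1} = r_i − f(r_i)/f′(r_i) mod 7^{i+2}, where f′(x) = 3x². Iterate:
  r_0 = 6 (mod 7)
  r_1 = 27 (mod 49)
  r_2 = 27 (mod 343)
Final: r = 27 with f(r) ≡ 0 mod 7^3.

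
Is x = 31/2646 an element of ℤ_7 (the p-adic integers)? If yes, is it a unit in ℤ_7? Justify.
x ∉ ℤ_7 (v_7(x) = -2 < 0)

ℤ_7 = {x ∈ ℚ_7 : v_7(x) ≥ 0} and ℤ_7^× = {x ∈ ℤ_7 : v_7(x) = 0}. Here v_7(31/2646) = v_7(num) − v_7(den) = -2; compare against these criteria.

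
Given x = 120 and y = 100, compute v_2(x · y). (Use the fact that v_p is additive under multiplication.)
v_2(12000) = 5

v_p(x) = 3 (factor: 120 = 2^3 · 15); v_p(y) = 2 (factor: 100 = 2^2 · 25). Additivity: v_p(xy) = v_p(x) + v_p(y) = 3 + 2 = 5. (Direct check: xy = 12000 = 2^5 · (375).)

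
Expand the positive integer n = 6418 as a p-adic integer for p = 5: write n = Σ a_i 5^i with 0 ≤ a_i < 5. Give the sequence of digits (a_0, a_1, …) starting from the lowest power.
(a_0, a_1, …) = (3, 3, 1, 1, 0, 2)

Repeated division by 5 gives the digits low-to-high: 6418 = 3 + 3·5^1 + 1·5^2 + 1·5^3 + 2·5^5. Digit sequence: (3, 3, 1, 1, 0, 2).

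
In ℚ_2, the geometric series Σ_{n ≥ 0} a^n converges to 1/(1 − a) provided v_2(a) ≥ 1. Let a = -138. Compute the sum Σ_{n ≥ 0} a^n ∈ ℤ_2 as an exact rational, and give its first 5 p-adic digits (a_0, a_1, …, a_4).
Σ a^n = 1/(1 − a) = 1/139;  first 5 digits = (1, 1, 0, 0, 0)

v_2(a) = 1 ≥ 1, so the series converges in ℤ_2 to 1/(1 − a) = 1/(1 − (-138)) = 1/139. Expand this rational in ℤ_2: compute digits iteratively via d_i = x_i mod 2, x_{i+1} = (x_i − d_i)/2. The first 5 digits are (1, 1, 0, 0, 0).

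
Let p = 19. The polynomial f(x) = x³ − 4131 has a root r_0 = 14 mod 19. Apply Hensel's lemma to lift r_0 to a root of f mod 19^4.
r_3 = 72632 (mod 130321)

Hensel: r_{i+1} = r_i − f(r_i)/f′(r_i) mod 19^{i+2}, where f′(x) = 3x². Iterate:
  r_0 = 14 (mod 19)
  r_1 = 71 (mod 361)
  r_2 = 4042 (mod 6859)
  r_3 = 72632 (mod 130321)
Final: r = 72632 with f(r) ≡ 0 mod 19^4.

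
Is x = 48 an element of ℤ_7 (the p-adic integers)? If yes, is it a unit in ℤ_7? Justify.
x ∈ ℤ_7^× (unit); v_7(x) = 0

ℤ_7 = {x ∈ ℚ_7 : v_7(x) ≥ 0} and ℤ_7^× = {x ∈ ℤ_7 : v_7(x) = 0}. Here v_7(48) = v_7(num) − v_7(den) = 0; compare against these criteria.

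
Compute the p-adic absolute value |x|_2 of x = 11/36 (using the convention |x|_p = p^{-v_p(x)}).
|11/36|_2 = 4

Step 1 — compute v_2(x) by factoring powers of 2 out of the numerator and denominator: v_2(11/36) = -2. Step 2 — apply |x|_p = p^{-v_p(x)} = 2^{2} = 4.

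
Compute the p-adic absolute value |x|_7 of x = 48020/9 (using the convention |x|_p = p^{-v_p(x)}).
|48020/9|_7 = 1/2401

Step 1 — compute v_7(x) by factoring powers of 7 out of the numerator and denominator: v_7(48020/9) = 4. Step 2 — apply |x|_p = p^{-v_p(x)} = 7^{-4} = 1/2401.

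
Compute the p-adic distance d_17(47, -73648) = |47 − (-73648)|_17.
d_17(47, -73648) = 1/4913

Step 1 — x − y = 47 − (-73648) = 73695. Step 2 — v_17(73695) = 3 (factor: 73695 = (17^3 · 15); the sign does not affect v_p). Step 3 — |x − y|_17 = 17^{-3} = 1/4913.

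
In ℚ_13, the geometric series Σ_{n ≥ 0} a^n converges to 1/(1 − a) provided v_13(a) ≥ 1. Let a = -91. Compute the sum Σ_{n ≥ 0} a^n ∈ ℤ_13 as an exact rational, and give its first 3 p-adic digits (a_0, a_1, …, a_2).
Σ a^n = 1/(1 − a) = 1/92;  first 3 digits = (1, 6, 9)

v_13(a) = 1 ≥ 1, so the series converges in ℤ_13 to 1/(1 − a) = 1/(1 − (-91)) = 1/92. Expand this rational in ℤ_13: compute digits iteratively via d_i = x_i mod 13, x_{i+1} = (x_i − d_i)/13. The first 3 digits are (1, 6, 9).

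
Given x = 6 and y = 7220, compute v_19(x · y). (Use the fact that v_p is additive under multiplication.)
v_19(43320) = 2

v_p(x) = 0 (factor: 6 = 19^0 · 6); v_p(y) = 2 (factor: 7220 = 19^2 · 20). Additivity: v_p(xy) = v_p(x) + v_p(y) = 0 + 2 = 2. (Direct check: xy = 43320 = 19^2 · (120).)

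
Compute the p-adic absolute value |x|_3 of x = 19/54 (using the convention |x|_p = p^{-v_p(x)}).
|19/54|_3 = 27

Step 1 — compute v_3(x) by factoring powers of 3 out of the numerator and denominator: v_3(19/54) = -3. Step 2 — apply |x|_p = p^{-v_p(x)} = 3^{3} = 27.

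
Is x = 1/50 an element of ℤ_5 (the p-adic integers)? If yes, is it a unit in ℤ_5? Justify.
x ∉ ℤ_5 (v_5(x) = -2 < 0)

ℤ_5 = {x ∈ ℚ_5 : v_5(x) ≥ 0} and ℤ_5^× = {x ∈ ℤ_5 : v_5(x) = 0}. Here v_5(1/50) = v_5(num) − v_5(den) = -2; compare against these criteria.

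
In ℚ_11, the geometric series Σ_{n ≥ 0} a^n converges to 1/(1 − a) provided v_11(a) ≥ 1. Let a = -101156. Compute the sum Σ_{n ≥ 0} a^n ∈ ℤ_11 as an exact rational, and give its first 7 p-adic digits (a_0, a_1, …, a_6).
Σ a^n = 1/(1 − a) = 1/101157;  first 7 digits = (1, 0, 0, 1, 4, 10, 0)

v_11(a) = 3 ≥ 1, so the series converges in ℤ_11 to 1/(1 − a) = 1/(1 − (-101156)) = 1/101157. Expand this rational in ℤ_11: compute digits iteratively via d_i = x_i mod 11, x_{i+1} = (x_i − d_i)/11. The first 7 digits are (1, 0, 0, 1, 4, 10, 0).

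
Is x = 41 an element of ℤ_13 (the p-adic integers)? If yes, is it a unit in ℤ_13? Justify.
x ∈ ℤ_13^× (unit); v_13(x) = 0

ℤ_13 = {x ∈ ℚ_13 : v_13(x) ≥ 0} and ℤ_13^× = {x ∈ ℤ_13 : v_13(x) = 0}. Here v_13(41) = v_13(num) − v_13(den) = 0; compare against these criteria.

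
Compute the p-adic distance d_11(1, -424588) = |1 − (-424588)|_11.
d_11(1, -424588) = 1/14641

Step 1 — x − y = 1 − (-424588) = 424589. Step 2 — v_11(424589) = 4 (factor: 424589 = (11^4 · 29); the sign does not affect v_p). Step 3 — |x − y|_11 = 11^{-4} = 1/14641.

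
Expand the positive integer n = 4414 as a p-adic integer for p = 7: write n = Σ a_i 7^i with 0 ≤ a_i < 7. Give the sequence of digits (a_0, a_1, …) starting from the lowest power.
(a_0, a_1, …) = (4, 0, 6, 5, 1)

Repeated division by 7 gives the digits low-to-high: 4414 = 4 + 6·7^2 + 5·7^3 + 1·7^4. Digit sequence: (4, 0, 6, 5, 1).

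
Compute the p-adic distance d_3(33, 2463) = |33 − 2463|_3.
d_3(33, 2463) = 1/243

Step 1 — x − y = 33 − 2463 = -2430. Step 2 — v_3(-2430) = 5 (factor: -2430 = −(3^5 · 10); the sign does not affect v_p). Step 3 — |x − y|_3 = 3^{-5} = 1/243.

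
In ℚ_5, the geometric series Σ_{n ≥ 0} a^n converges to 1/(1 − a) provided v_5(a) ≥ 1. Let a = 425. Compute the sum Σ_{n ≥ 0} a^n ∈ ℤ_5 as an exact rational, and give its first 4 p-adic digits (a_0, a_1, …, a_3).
Σ a^n = 1/(1 − a) = -1/424;  first 4 digits = (1, 0, 2, 3)

v_5(a) = 2 ≥ 1, so the series converges in ℤ_5 to 1/(1 − a) = 1/(1 − 425) = -1/424. Expand this rational in ℤ_5: compute digits iteratively via d_i = x_i mod 5, x_{i+1} = (x_i − d_i)/5. The first 4 digits are (1, 0, 2, 3).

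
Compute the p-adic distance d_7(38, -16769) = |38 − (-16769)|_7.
d_7(38, -16769) = 1/16807

Step 1 — x − y = 38 − (-16769) = 16807. Step 2 — v_7(16807) = 5 (factor: 16807 = (7^5 · 1); the sign does not affect v_p). Step 3 — |x − y|_7 = 7^{-5} = 1/16807.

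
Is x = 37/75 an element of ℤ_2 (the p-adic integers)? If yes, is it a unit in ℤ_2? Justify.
x ∈ ℤ_2^× (unit); v_2(x) = 0

ℤ_2 = {x ∈ ℚ_2 : v_2(x) ≥ 0} and ℤ_2^× = {x ∈ ℤ_2 : v_2(x) = 0}. Here v_2(37/75) = v_2(num) − v_2(den) = 0; compare against these criteria.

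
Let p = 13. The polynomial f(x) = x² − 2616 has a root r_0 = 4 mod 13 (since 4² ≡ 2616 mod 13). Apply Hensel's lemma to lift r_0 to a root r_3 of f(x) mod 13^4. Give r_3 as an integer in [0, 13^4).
r_3 = 23651 (mod 28561)

Hensel's recurrence: r_{i+1} = r_i − f(r_i)·(f′(r_i))^{-1} mod 13^{i+2}, with f′(x) = 2x. Iterate:
  r_0 = 4 (mod 13)
  r_1 = 160 (mod 169)
  r_2 = 1681 (mod 2197)
  r_3 = 23651 (mod 28561)
Final: r_3 = 23651, and one checks f(r_3) ≡ 0 mod 13^4.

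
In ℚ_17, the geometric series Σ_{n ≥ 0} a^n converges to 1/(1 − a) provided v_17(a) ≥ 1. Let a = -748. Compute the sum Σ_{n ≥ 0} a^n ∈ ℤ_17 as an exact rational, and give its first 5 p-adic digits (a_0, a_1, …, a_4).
Σ a^n = 1/(1 − a) = 1/749;  first 5 digits = (1, 7, 12, 14, 14)

v_17(a) = 1 ≥ 1, so the series converges in ℤ_17 to 1/(1 − a) = 1/(1 − (-748)) = 1/749. Expand this rational in ℤ_17: compute digits iteratively via d_i = x_i mod 17, x_{i+1} = (x_i − d_i)/17. The first 5 digits are (1, 7, 12, 14, 14).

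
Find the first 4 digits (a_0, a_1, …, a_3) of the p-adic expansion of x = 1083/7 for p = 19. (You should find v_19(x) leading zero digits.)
(a_0, …, a_3) = (0, 0, 14, 2)

v_19(1083/7) = 2, so a_0 = ... = a_1 = 0. Factor out: x = 19^2 · u with u = 3/7 a unit in ℤ_19. Expand u iteratively via a_{v+i} = u_i mod 19, u_{i+1} = (u_i − a_{v+i})/19:
  u_0 = 3/7;  a_2 = 14;  u_1 = (u_0 − 14)/19 = -5/7
  u_1 = -5/7;  a_3 = 2;  u_2 = (u_1 − 2)/19 = -1/7
Digits: (0, 0, 14, 2).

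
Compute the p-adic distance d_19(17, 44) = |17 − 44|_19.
d_19(17, 44) = 1

Step 1 — x − y = 17 − 44 = -27. Step 2 — v_19(-27) = 0 (factor: -27 = −(19^0 · 27); the sign does not affect v_p). Step 3 — |x − y|_19 = 19^{0} = 1.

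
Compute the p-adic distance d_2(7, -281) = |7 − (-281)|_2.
d_2(7, -281) = 1/32

Step 1 — x − y = 7 − (-281) = 288. Step 2 — v_2(288) = 5 (factor: 288 = (2^5 · 9); the sign does not affect v_p). Step 3 — |x − y|_2 = 2^{-5} = 1/32.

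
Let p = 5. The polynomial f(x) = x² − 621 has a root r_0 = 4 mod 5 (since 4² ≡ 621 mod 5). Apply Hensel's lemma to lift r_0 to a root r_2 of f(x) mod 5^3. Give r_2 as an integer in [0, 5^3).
r_2 = 114 (mod 125)

Hensel's recurrence: r_{i+1} = r_i − f(r_i)·(f′(r_i))^{-1} mod 5^{i+2}, with f′(x) = 2x. Iterate:
  r_0 = 4 (mod 5)
  r_1 = 14 (mod 25)
  r_2 = 114 (mod 125)
Final: r_2 = 114, and one checks f(r_2) ≡ 0 mod 5^3.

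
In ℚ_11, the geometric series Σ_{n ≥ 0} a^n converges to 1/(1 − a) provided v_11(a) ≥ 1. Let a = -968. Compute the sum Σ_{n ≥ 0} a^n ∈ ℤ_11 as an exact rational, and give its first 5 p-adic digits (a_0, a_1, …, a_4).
Σ a^n = 1/(1 − a) = 1/969;  first 5 digits = (1, 0, 3, 10, 8)

v_11(a) = 2 ≥ 1, so the series converges in ℤ_11 to 1/(1 − a) = 1/(1 − (-968)) = 1/969. Expand this rational in ℤ_11: compute digits iteratively via d_i = x_i mod 11, x_{i+1} = (x_i − d_i)/11. The first 5 digits are (1, 0, 3, 10, 8).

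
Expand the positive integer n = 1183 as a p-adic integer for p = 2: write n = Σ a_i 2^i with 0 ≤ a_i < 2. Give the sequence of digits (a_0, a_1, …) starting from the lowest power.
(a_0, a_1, …) = (1, 1, 1, 1, 1, 0, 0, 1, 0, 0, 1)

Repeated division by 2 gives the digits low-to-high: 1183 = 1 + 1·2^1 + 1·2^2 + 1·2^3 + 1·2^4 + 1·2^7 + 1·2^10. Digit sequence: (1, 1, 1, 1, 1, 0, 0, 1, 0, 0, 1).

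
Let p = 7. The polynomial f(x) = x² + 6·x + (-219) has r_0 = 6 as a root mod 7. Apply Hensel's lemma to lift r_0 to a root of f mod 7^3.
r_2 = 300 (mod 343)

Hensel: r_{i+1} = r_i − f(r_i)·(f′(r_i))^{-1} mod 7^{i+2}, f′(x) = 2x + 6. Iterate:
  r_0 = 6 (mod 7)
  r_1 = 6 (mod 49)
  r_2 = 300 (mod 343)
Final: r = 300 satisfies f(r) ≡ 0 mod 7^3.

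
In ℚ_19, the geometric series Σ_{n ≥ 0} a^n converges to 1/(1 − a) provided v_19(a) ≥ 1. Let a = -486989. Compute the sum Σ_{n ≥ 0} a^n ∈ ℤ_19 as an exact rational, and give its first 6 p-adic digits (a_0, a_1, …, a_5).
Σ a^n = 1/(1 − a) = 1/486990;  first 6 digits = (1, 0, 0, 5, 15, 18)

v_19(a) = 3 ≥ 1, so the series converges in ℤ_19 to 1/(1 − a) = 1/(1 − (-486989)) = 1/486990. Expand this rational in ℤ_19: compute digits iteratively via d_i = x_i mod 19, x_{i+1} = (x_i − d_i)/19. The first 6 digits are (1, 0, 0, 5, 15, 18).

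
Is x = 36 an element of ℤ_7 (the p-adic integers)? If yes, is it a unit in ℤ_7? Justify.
x ∈ ℤ_7^× (unit); v_7(x) = 0

ℤ_7 = {x ∈ ℚ_7 : v_7(x) ≥ 0} and ℤ_7^× = {x ∈ ℤ_7 : v_7(x) = 0}. Here v_7(36) = v_7(num) − v_7(den) = 0; compare against these criteria.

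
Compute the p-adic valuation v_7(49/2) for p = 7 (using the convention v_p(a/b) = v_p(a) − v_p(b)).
v_7(49/2) = 2

Factor powers of 7 from the numerator and denominator of the reduced fraction: 49 = 7^2 · 1 and 2 = 7^0 · 2. Apply v_p(a/b) = v_p(a) − v_p(b): v_7(49/2) = 2 − 0 = 2.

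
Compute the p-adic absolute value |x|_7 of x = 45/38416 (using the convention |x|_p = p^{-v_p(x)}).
|45/38416|_7 = 2401

Step 1 — compute v_7(x) by factoring powers of 7 out of the numerator and denominator: v_7(45/38416) = -4. Step 2 — apply |x|_p = p^{-v_p(x)} = 7^{4} = 2401.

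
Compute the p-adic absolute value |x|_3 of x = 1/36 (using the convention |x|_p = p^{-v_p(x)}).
|1/36|_3 = 9

Step 1 — compute v_3(x) by factoring powers of 3 out of the numerator and denominator: v_3(1/36) = -2. Step 2 — apply |x|_p = p^{-v_p(x)} = 3^{2} = 9.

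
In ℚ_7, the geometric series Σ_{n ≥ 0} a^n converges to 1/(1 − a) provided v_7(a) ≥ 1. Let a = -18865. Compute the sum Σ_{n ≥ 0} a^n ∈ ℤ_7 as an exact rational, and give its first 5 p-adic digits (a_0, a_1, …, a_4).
Σ a^n = 1/(1 − a) = 1/18866;  first 5 digits = (1, 0, 0, 1, 6)

v_7(a) = 3 ≥ 1, so the series converges in ℤ_7 to 1/(1 − a) = 1/(1 − (-18865)) = 1/18866. Expand this rational in ℤ_7: compute digits iteratively via d_i = x_i mod 7, x_{i+1} = (x_i − d_i)/7. The first 5 digits are (1, 0, 0, 1, 6).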